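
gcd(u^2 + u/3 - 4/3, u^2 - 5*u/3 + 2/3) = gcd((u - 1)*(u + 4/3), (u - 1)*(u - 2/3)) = u - 1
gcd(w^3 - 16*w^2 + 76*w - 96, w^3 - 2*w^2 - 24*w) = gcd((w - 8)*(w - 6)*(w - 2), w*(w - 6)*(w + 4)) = w - 6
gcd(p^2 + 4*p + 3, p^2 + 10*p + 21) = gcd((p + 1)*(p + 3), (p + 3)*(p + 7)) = p + 3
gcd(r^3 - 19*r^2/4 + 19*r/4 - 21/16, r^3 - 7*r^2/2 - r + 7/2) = r - 7/2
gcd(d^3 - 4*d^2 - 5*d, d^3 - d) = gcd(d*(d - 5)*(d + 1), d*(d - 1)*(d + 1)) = d^2 + d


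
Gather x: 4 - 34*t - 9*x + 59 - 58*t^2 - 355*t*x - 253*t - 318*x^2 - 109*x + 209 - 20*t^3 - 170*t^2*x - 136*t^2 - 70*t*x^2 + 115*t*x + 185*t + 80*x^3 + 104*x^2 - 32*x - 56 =-20*t^3 - 194*t^2 - 102*t + 80*x^3 + x^2*(-70*t - 214) + x*(-170*t^2 - 240*t - 150) + 216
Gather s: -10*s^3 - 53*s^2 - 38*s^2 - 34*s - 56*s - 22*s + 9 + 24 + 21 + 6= -10*s^3 - 91*s^2 - 112*s + 60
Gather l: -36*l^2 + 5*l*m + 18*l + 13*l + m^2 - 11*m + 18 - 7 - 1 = -36*l^2 + l*(5*m + 31) + m^2 - 11*m + 10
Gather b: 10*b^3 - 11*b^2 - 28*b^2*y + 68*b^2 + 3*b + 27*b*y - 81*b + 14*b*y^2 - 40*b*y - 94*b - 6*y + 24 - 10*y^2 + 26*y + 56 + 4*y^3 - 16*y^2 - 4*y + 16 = 10*b^3 + b^2*(57 - 28*y) + b*(14*y^2 - 13*y - 172) + 4*y^3 - 26*y^2 + 16*y + 96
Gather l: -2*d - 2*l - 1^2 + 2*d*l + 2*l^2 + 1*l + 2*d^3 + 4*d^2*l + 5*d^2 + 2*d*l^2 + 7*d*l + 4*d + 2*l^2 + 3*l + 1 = 2*d^3 + 5*d^2 + 2*d + l^2*(2*d + 4) + l*(4*d^2 + 9*d + 2)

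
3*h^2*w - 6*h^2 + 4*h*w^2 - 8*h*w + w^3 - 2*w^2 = (h + w)*(3*h + w)*(w - 2)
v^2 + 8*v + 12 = (v + 2)*(v + 6)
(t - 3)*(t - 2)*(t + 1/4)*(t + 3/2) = t^4 - 13*t^3/4 - 19*t^2/8 + 69*t/8 + 9/4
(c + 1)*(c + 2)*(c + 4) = c^3 + 7*c^2 + 14*c + 8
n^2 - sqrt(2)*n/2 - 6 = (n - 2*sqrt(2))*(n + 3*sqrt(2)/2)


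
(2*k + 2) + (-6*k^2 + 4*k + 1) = -6*k^2 + 6*k + 3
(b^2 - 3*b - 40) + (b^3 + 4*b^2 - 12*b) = b^3 + 5*b^2 - 15*b - 40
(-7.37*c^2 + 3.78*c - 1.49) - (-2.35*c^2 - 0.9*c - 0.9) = -5.02*c^2 + 4.68*c - 0.59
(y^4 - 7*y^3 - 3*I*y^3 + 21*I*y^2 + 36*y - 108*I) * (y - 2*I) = y^5 - 7*y^4 - 5*I*y^4 - 6*y^3 + 35*I*y^3 + 78*y^2 - 180*I*y - 216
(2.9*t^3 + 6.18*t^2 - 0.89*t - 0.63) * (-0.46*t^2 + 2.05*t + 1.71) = -1.334*t^5 + 3.1022*t^4 + 18.0374*t^3 + 9.0331*t^2 - 2.8134*t - 1.0773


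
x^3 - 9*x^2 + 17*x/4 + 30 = (x - 8)*(x - 5/2)*(x + 3/2)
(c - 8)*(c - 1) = c^2 - 9*c + 8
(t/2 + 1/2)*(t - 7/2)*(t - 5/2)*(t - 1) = t^4/2 - 3*t^3 + 31*t^2/8 + 3*t - 35/8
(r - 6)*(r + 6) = r^2 - 36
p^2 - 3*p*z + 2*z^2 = (p - 2*z)*(p - z)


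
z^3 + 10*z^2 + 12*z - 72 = (z - 2)*(z + 6)^2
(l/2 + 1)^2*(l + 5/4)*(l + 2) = l^4/4 + 29*l^3/16 + 39*l^2/8 + 23*l/4 + 5/2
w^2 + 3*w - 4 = (w - 1)*(w + 4)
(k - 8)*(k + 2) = k^2 - 6*k - 16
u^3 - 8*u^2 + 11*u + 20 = (u - 5)*(u - 4)*(u + 1)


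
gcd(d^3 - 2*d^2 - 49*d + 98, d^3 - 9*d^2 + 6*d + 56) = d - 7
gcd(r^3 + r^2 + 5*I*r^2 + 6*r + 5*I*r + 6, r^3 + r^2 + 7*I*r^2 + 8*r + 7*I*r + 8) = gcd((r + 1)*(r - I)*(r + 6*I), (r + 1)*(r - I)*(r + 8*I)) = r^2 + r*(1 - I) - I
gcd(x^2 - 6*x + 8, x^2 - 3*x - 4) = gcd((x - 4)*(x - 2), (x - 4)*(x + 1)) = x - 4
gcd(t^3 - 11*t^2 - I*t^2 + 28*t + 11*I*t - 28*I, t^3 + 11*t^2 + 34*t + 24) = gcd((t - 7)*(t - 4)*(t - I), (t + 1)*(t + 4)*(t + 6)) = 1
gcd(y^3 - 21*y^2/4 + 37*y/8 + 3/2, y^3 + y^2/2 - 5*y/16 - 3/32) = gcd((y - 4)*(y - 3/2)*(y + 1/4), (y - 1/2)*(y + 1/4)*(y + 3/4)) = y + 1/4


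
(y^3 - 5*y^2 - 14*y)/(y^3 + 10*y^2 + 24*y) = (y^2 - 5*y - 14)/(y^2 + 10*y + 24)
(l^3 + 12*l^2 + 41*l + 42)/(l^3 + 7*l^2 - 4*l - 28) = (l + 3)/(l - 2)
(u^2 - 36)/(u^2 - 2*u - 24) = (u + 6)/(u + 4)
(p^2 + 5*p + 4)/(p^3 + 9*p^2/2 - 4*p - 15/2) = 2*(p + 4)/(2*p^2 + 7*p - 15)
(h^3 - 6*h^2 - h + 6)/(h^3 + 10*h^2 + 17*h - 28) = (h^2 - 5*h - 6)/(h^2 + 11*h + 28)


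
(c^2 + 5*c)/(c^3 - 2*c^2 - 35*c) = 1/(c - 7)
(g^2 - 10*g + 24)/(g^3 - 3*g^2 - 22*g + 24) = (g - 4)/(g^2 + 3*g - 4)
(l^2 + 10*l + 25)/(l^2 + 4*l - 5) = (l + 5)/(l - 1)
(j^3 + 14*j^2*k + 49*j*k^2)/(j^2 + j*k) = (j^2 + 14*j*k + 49*k^2)/(j + k)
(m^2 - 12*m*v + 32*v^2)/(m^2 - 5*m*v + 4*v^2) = (-m + 8*v)/(-m + v)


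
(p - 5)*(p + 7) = p^2 + 2*p - 35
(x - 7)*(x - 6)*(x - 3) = x^3 - 16*x^2 + 81*x - 126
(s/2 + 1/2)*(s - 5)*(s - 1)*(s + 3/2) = s^4/2 - 7*s^3/4 - 17*s^2/4 + 7*s/4 + 15/4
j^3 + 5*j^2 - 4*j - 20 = (j - 2)*(j + 2)*(j + 5)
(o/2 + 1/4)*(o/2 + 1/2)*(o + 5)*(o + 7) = o^4/4 + 27*o^3/8 + 107*o^2/8 + 117*o/8 + 35/8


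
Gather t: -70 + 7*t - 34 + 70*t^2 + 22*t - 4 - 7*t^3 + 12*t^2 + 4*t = -7*t^3 + 82*t^2 + 33*t - 108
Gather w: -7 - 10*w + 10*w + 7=0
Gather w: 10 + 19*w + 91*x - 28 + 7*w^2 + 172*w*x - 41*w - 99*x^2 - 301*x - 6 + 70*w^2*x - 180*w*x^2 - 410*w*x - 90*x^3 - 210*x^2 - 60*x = w^2*(70*x + 7) + w*(-180*x^2 - 238*x - 22) - 90*x^3 - 309*x^2 - 270*x - 24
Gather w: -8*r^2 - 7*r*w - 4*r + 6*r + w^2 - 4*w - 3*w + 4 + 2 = -8*r^2 + 2*r + w^2 + w*(-7*r - 7) + 6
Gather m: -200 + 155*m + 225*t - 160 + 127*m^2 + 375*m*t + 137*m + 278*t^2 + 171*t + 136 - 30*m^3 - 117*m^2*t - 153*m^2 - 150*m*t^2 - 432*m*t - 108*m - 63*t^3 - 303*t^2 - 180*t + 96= -30*m^3 + m^2*(-117*t - 26) + m*(-150*t^2 - 57*t + 184) - 63*t^3 - 25*t^2 + 216*t - 128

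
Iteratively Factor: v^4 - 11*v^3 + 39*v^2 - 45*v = (v)*(v^3 - 11*v^2 + 39*v - 45) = v*(v - 5)*(v^2 - 6*v + 9) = v*(v - 5)*(v - 3)*(v - 3)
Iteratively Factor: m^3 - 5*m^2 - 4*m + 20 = (m - 2)*(m^2 - 3*m - 10) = (m - 2)*(m + 2)*(m - 5)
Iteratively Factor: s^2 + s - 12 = (s + 4)*(s - 3)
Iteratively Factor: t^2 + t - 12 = (t + 4)*(t - 3)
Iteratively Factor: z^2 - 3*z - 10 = (z - 5)*(z + 2)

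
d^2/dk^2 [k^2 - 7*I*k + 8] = 2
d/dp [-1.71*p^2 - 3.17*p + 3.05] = -3.42*p - 3.17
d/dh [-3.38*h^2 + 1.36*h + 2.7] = 1.36 - 6.76*h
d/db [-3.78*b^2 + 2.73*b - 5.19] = 2.73 - 7.56*b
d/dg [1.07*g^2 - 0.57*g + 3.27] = 2.14*g - 0.57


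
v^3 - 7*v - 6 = (v - 3)*(v + 1)*(v + 2)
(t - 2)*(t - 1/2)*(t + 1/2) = t^3 - 2*t^2 - t/4 + 1/2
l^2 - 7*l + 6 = (l - 6)*(l - 1)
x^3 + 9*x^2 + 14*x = x*(x + 2)*(x + 7)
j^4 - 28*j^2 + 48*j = j*(j - 4)*(j - 2)*(j + 6)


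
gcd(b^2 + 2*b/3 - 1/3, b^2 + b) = b + 1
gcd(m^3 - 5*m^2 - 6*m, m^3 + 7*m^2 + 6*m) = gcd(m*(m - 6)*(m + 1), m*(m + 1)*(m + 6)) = m^2 + m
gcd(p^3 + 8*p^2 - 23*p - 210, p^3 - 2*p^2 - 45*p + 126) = p + 7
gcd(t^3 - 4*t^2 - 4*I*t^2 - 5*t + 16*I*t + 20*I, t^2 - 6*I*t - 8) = t - 4*I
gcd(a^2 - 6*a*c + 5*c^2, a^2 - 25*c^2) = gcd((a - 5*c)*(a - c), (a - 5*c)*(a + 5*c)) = a - 5*c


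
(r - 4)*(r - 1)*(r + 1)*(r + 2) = r^4 - 2*r^3 - 9*r^2 + 2*r + 8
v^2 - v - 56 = (v - 8)*(v + 7)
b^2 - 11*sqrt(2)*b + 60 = (b - 6*sqrt(2))*(b - 5*sqrt(2))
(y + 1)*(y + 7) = y^2 + 8*y + 7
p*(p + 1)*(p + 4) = p^3 + 5*p^2 + 4*p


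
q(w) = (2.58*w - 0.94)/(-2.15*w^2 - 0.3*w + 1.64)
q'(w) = (2.58*w - 0.94)*(4.3*w + 0.3)/(-2.15*w^2 - 0.3*w + 1.64)^2 + 2.58/(-2.15*w^2 - 0.3*w + 1.64)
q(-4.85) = 0.28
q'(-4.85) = 0.07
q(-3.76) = 0.39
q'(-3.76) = 0.13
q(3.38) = -0.33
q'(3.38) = 0.09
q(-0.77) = -4.91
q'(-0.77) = 29.11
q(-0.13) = -0.78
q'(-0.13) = 1.69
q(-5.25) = 0.26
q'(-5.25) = 0.06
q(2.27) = -0.49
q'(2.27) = 0.23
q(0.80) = 46.83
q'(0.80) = 7405.69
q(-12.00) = 0.10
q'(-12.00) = 0.01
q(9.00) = -0.13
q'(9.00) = 0.01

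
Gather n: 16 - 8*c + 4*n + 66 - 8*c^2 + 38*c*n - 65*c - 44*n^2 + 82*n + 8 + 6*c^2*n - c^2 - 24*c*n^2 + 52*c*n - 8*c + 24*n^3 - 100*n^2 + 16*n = -9*c^2 - 81*c + 24*n^3 + n^2*(-24*c - 144) + n*(6*c^2 + 90*c + 102) + 90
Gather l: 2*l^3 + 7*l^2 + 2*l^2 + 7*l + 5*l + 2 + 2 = 2*l^3 + 9*l^2 + 12*l + 4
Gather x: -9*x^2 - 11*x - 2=-9*x^2 - 11*x - 2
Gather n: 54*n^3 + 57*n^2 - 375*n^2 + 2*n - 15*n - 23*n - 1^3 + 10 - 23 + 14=54*n^3 - 318*n^2 - 36*n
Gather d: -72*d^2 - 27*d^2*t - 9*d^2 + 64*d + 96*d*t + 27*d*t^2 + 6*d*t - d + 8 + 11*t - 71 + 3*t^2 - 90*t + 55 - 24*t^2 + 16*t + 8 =d^2*(-27*t - 81) + d*(27*t^2 + 102*t + 63) - 21*t^2 - 63*t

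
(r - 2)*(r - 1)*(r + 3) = r^3 - 7*r + 6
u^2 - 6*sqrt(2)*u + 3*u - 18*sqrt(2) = (u + 3)*(u - 6*sqrt(2))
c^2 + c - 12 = (c - 3)*(c + 4)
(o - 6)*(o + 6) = o^2 - 36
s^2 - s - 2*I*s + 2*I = (s - 1)*(s - 2*I)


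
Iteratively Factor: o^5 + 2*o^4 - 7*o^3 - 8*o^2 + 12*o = (o + 3)*(o^4 - o^3 - 4*o^2 + 4*o) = (o - 2)*(o + 3)*(o^3 + o^2 - 2*o) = o*(o - 2)*(o + 3)*(o^2 + o - 2) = o*(o - 2)*(o - 1)*(o + 3)*(o + 2)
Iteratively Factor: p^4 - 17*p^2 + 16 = (p + 1)*(p^3 - p^2 - 16*p + 16) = (p + 1)*(p + 4)*(p^2 - 5*p + 4) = (p - 4)*(p + 1)*(p + 4)*(p - 1)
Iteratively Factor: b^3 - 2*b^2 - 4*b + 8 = (b + 2)*(b^2 - 4*b + 4) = (b - 2)*(b + 2)*(b - 2)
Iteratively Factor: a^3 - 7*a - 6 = (a + 2)*(a^2 - 2*a - 3) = (a + 1)*(a + 2)*(a - 3)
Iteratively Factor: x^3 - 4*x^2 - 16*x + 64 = (x - 4)*(x^2 - 16) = (x - 4)^2*(x + 4)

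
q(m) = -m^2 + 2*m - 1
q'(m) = 2 - 2*m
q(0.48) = -0.27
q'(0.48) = 1.04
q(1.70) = -0.49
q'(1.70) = -1.40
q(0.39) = -0.37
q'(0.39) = 1.22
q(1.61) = -0.37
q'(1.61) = -1.22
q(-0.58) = -2.50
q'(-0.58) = 3.16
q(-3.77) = -22.75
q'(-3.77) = 9.54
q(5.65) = -21.62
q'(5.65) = -9.30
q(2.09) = -1.19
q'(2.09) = -2.18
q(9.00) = -64.00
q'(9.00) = -16.00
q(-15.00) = -256.00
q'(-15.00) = 32.00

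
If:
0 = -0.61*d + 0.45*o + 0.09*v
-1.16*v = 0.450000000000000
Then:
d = 0.737704918032787*o - 0.0572357263990955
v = -0.39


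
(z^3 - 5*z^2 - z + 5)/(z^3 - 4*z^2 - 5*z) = (z - 1)/z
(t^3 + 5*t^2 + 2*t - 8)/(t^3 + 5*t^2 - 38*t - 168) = (t^2 + t - 2)/(t^2 + t - 42)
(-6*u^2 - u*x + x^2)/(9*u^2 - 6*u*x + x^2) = (2*u + x)/(-3*u + x)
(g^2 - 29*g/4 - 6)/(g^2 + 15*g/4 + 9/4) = (g - 8)/(g + 3)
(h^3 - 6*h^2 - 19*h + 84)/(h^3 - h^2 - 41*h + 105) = (h^2 - 3*h - 28)/(h^2 + 2*h - 35)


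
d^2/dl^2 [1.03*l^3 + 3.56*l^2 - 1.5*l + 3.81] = 6.18*l + 7.12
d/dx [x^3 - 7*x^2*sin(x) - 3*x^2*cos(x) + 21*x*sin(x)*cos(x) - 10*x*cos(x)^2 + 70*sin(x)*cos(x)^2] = 3*x^2*sin(x) - 7*x^2*cos(x) + 3*x^2 - 14*x*sin(x) + 10*x*sin(2*x) - 6*x*cos(x) + 21*x*cos(2*x) + 21*sin(2*x)/2 + 35*cos(x)/2 - 5*cos(2*x) + 105*cos(3*x)/2 - 5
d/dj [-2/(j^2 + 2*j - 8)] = 4*(j + 1)/(j^2 + 2*j - 8)^2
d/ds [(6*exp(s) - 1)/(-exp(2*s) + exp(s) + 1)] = (6*exp(2*s) - 2*exp(s) + 7)*exp(s)/(exp(4*s) - 2*exp(3*s) - exp(2*s) + 2*exp(s) + 1)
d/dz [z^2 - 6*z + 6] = 2*z - 6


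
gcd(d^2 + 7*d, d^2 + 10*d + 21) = d + 7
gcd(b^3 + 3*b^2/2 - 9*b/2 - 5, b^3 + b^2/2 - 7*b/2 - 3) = b^2 - b - 2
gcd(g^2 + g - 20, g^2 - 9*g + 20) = g - 4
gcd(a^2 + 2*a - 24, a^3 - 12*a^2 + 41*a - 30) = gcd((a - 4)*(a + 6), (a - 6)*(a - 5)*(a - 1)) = 1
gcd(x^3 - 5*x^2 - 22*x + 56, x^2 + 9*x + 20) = x + 4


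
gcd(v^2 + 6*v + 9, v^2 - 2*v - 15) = v + 3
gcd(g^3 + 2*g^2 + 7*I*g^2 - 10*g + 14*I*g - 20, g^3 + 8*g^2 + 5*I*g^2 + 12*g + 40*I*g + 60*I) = g^2 + g*(2 + 5*I) + 10*I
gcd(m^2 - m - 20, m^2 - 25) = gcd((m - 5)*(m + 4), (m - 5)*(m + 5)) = m - 5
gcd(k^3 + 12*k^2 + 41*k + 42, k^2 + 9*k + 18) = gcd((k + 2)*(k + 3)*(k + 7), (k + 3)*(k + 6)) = k + 3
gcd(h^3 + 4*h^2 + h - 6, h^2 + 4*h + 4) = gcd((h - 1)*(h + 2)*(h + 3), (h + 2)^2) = h + 2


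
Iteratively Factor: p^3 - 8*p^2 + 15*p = (p)*(p^2 - 8*p + 15) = p*(p - 5)*(p - 3)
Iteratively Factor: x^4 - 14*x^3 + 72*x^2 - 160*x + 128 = (x - 4)*(x^3 - 10*x^2 + 32*x - 32) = (x - 4)^2*(x^2 - 6*x + 8) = (x - 4)^2*(x - 2)*(x - 4)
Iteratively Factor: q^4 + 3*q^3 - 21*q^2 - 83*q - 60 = (q - 5)*(q^3 + 8*q^2 + 19*q + 12) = (q - 5)*(q + 3)*(q^2 + 5*q + 4) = (q - 5)*(q + 3)*(q + 4)*(q + 1)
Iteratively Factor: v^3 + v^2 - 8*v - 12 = (v + 2)*(v^2 - v - 6) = (v + 2)^2*(v - 3)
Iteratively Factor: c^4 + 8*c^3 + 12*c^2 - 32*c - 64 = (c + 4)*(c^3 + 4*c^2 - 4*c - 16) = (c - 2)*(c + 4)*(c^2 + 6*c + 8) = (c - 2)*(c + 2)*(c + 4)*(c + 4)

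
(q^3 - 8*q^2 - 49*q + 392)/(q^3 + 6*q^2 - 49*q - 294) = (q - 8)/(q + 6)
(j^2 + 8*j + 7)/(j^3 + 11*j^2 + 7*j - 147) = (j + 1)/(j^2 + 4*j - 21)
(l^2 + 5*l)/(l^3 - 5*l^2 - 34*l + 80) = l/(l^2 - 10*l + 16)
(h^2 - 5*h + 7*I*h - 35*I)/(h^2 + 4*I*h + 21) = (h - 5)/(h - 3*I)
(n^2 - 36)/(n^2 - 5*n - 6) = (n + 6)/(n + 1)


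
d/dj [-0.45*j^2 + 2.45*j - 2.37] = 2.45 - 0.9*j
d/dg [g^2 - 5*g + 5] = 2*g - 5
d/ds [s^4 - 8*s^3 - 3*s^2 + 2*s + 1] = 4*s^3 - 24*s^2 - 6*s + 2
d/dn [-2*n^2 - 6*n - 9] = -4*n - 6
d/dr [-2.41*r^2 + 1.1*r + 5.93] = 1.1 - 4.82*r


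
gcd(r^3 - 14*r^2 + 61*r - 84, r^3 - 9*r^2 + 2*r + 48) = r - 3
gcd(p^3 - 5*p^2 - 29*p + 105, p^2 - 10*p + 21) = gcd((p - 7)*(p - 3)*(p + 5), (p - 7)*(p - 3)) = p^2 - 10*p + 21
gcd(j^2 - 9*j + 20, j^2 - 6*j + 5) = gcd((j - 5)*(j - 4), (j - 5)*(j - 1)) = j - 5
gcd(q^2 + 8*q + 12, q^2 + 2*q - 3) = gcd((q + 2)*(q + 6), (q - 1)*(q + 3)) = 1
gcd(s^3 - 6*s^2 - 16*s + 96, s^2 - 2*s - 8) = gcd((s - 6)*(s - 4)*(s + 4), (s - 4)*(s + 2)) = s - 4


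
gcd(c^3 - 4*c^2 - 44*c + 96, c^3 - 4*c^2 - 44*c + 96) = c^3 - 4*c^2 - 44*c + 96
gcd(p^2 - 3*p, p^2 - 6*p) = p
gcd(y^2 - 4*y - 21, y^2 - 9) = y + 3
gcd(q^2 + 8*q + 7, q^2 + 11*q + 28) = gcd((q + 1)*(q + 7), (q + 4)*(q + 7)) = q + 7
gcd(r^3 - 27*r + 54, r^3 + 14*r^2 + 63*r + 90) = r + 6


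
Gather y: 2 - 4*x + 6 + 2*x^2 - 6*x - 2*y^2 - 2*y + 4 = 2*x^2 - 10*x - 2*y^2 - 2*y + 12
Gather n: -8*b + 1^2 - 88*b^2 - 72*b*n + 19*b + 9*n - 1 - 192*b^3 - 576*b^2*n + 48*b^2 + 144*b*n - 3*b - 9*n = -192*b^3 - 40*b^2 + 8*b + n*(-576*b^2 + 72*b)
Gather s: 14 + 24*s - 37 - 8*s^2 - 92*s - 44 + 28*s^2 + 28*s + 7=20*s^2 - 40*s - 60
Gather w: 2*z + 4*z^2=4*z^2 + 2*z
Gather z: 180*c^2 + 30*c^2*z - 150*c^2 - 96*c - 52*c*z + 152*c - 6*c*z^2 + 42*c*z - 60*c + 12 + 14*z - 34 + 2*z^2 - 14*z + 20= 30*c^2 - 4*c + z^2*(2 - 6*c) + z*(30*c^2 - 10*c) - 2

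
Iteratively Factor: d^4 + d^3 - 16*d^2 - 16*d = (d + 1)*(d^3 - 16*d) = (d - 4)*(d + 1)*(d^2 + 4*d) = (d - 4)*(d + 1)*(d + 4)*(d)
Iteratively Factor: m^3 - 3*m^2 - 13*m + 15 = (m + 3)*(m^2 - 6*m + 5) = (m - 5)*(m + 3)*(m - 1)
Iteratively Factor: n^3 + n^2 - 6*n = (n - 2)*(n^2 + 3*n) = n*(n - 2)*(n + 3)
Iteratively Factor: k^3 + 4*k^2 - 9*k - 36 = (k - 3)*(k^2 + 7*k + 12) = (k - 3)*(k + 4)*(k + 3)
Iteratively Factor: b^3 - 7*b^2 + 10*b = (b - 2)*(b^2 - 5*b) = b*(b - 2)*(b - 5)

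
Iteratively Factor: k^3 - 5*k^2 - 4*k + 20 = (k - 5)*(k^2 - 4) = (k - 5)*(k - 2)*(k + 2)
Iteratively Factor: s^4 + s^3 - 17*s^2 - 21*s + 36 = (s - 1)*(s^3 + 2*s^2 - 15*s - 36) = (s - 4)*(s - 1)*(s^2 + 6*s + 9) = (s - 4)*(s - 1)*(s + 3)*(s + 3)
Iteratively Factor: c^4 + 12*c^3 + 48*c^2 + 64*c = (c + 4)*(c^3 + 8*c^2 + 16*c) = (c + 4)^2*(c^2 + 4*c) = (c + 4)^3*(c)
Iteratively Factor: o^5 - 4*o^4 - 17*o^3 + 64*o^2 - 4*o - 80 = (o + 4)*(o^4 - 8*o^3 + 15*o^2 + 4*o - 20) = (o - 5)*(o + 4)*(o^3 - 3*o^2 + 4) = (o - 5)*(o - 2)*(o + 4)*(o^2 - o - 2) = (o - 5)*(o - 2)^2*(o + 4)*(o + 1)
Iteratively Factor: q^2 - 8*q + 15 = (q - 5)*(q - 3)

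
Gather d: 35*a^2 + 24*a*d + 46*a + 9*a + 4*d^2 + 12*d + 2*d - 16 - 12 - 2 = 35*a^2 + 55*a + 4*d^2 + d*(24*a + 14) - 30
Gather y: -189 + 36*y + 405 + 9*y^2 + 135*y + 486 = 9*y^2 + 171*y + 702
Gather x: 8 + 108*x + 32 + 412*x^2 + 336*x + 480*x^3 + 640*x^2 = 480*x^3 + 1052*x^2 + 444*x + 40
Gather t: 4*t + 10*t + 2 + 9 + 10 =14*t + 21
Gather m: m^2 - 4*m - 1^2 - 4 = m^2 - 4*m - 5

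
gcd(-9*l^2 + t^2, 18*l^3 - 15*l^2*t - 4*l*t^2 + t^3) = 3*l + t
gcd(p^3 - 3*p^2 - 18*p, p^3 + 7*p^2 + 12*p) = p^2 + 3*p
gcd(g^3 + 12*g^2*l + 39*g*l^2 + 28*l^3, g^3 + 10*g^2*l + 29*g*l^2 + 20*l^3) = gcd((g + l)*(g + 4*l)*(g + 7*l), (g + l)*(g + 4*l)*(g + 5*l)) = g^2 + 5*g*l + 4*l^2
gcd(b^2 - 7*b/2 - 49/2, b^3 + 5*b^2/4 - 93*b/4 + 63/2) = 1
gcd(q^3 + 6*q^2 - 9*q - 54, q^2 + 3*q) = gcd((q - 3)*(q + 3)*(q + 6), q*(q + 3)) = q + 3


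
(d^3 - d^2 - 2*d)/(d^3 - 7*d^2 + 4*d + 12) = d/(d - 6)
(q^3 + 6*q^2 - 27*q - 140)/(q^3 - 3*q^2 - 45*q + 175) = (q + 4)/(q - 5)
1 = 1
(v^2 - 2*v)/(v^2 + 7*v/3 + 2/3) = 3*v*(v - 2)/(3*v^2 + 7*v + 2)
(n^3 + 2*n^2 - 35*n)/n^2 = n + 2 - 35/n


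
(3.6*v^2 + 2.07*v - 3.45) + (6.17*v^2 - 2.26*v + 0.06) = 9.77*v^2 - 0.19*v - 3.39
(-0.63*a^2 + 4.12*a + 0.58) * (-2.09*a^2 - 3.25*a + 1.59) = 1.3167*a^4 - 6.5633*a^3 - 15.6039*a^2 + 4.6658*a + 0.9222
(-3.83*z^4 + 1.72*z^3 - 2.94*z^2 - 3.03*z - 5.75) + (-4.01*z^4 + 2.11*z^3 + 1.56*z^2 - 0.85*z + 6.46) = -7.84*z^4 + 3.83*z^3 - 1.38*z^2 - 3.88*z + 0.71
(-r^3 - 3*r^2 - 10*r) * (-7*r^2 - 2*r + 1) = 7*r^5 + 23*r^4 + 75*r^3 + 17*r^2 - 10*r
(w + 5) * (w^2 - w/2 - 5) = w^3 + 9*w^2/2 - 15*w/2 - 25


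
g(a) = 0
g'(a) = 0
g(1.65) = 0.00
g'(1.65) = 0.00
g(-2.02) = 0.00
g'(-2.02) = 0.00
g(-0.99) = 0.00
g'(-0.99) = 0.00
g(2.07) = 0.00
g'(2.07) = 0.00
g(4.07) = 0.00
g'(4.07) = 0.00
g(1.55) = 0.00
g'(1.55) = 0.00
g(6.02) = 0.00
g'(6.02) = 0.00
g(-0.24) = 0.00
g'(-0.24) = 0.00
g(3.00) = 0.00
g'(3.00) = 0.00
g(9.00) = 0.00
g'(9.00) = 0.00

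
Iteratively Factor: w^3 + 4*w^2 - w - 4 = (w + 1)*(w^2 + 3*w - 4) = (w + 1)*(w + 4)*(w - 1)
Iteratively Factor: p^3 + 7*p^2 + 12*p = (p + 3)*(p^2 + 4*p) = (p + 3)*(p + 4)*(p)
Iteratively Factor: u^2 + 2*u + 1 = (u + 1)*(u + 1)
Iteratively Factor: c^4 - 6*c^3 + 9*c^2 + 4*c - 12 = (c - 3)*(c^3 - 3*c^2 + 4) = (c - 3)*(c - 2)*(c^2 - c - 2) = (c - 3)*(c - 2)^2*(c + 1)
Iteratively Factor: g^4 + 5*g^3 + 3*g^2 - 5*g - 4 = (g + 1)*(g^3 + 4*g^2 - g - 4) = (g - 1)*(g + 1)*(g^2 + 5*g + 4) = (g - 1)*(g + 1)^2*(g + 4)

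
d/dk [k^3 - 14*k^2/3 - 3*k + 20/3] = 3*k^2 - 28*k/3 - 3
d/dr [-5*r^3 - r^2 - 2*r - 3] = -15*r^2 - 2*r - 2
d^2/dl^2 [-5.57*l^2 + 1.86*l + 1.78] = -11.1400000000000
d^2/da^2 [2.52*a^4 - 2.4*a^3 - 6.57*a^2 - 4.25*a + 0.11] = 30.24*a^2 - 14.4*a - 13.14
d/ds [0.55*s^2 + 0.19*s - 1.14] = 1.1*s + 0.19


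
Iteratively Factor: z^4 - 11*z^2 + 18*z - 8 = (z + 4)*(z^3 - 4*z^2 + 5*z - 2) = (z - 2)*(z + 4)*(z^2 - 2*z + 1) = (z - 2)*(z - 1)*(z + 4)*(z - 1)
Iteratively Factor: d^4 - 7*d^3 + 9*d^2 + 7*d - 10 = (d - 1)*(d^3 - 6*d^2 + 3*d + 10) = (d - 1)*(d + 1)*(d^2 - 7*d + 10) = (d - 2)*(d - 1)*(d + 1)*(d - 5)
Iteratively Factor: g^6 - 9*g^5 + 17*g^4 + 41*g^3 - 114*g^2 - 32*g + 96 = (g + 2)*(g^5 - 11*g^4 + 39*g^3 - 37*g^2 - 40*g + 48) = (g - 4)*(g + 2)*(g^4 - 7*g^3 + 11*g^2 + 7*g - 12) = (g - 4)*(g - 3)*(g + 2)*(g^3 - 4*g^2 - g + 4) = (g - 4)*(g - 3)*(g + 1)*(g + 2)*(g^2 - 5*g + 4) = (g - 4)*(g - 3)*(g - 1)*(g + 1)*(g + 2)*(g - 4)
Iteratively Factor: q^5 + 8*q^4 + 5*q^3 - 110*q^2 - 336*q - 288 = (q + 3)*(q^4 + 5*q^3 - 10*q^2 - 80*q - 96) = (q - 4)*(q + 3)*(q^3 + 9*q^2 + 26*q + 24) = (q - 4)*(q + 3)^2*(q^2 + 6*q + 8) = (q - 4)*(q + 2)*(q + 3)^2*(q + 4)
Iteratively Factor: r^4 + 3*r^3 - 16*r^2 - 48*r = (r)*(r^3 + 3*r^2 - 16*r - 48) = r*(r - 4)*(r^2 + 7*r + 12) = r*(r - 4)*(r + 4)*(r + 3)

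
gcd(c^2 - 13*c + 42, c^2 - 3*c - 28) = c - 7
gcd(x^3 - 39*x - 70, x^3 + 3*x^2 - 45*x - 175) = x^2 - 2*x - 35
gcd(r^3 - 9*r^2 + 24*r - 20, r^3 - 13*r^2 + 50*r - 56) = r - 2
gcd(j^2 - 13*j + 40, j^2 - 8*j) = j - 8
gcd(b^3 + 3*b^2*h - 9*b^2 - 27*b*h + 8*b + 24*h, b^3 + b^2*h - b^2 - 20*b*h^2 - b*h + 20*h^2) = b - 1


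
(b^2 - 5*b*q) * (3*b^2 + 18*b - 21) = 3*b^4 - 15*b^3*q + 18*b^3 - 90*b^2*q - 21*b^2 + 105*b*q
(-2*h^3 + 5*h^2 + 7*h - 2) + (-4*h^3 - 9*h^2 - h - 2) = -6*h^3 - 4*h^2 + 6*h - 4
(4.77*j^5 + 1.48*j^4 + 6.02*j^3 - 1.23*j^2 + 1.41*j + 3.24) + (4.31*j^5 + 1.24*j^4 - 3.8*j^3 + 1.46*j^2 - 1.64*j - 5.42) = 9.08*j^5 + 2.72*j^4 + 2.22*j^3 + 0.23*j^2 - 0.23*j - 2.18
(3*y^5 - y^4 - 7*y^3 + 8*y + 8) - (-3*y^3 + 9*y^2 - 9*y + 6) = 3*y^5 - y^4 - 4*y^3 - 9*y^2 + 17*y + 2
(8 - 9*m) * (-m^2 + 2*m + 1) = 9*m^3 - 26*m^2 + 7*m + 8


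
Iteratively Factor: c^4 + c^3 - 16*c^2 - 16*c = (c)*(c^3 + c^2 - 16*c - 16) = c*(c + 4)*(c^2 - 3*c - 4) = c*(c + 1)*(c + 4)*(c - 4)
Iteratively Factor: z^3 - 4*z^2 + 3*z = (z - 1)*(z^2 - 3*z) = z*(z - 1)*(z - 3)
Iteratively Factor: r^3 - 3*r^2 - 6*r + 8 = (r - 4)*(r^2 + r - 2) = (r - 4)*(r - 1)*(r + 2)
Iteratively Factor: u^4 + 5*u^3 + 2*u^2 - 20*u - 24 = (u + 2)*(u^3 + 3*u^2 - 4*u - 12) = (u + 2)*(u + 3)*(u^2 - 4) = (u + 2)^2*(u + 3)*(u - 2)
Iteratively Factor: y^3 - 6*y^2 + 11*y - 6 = (y - 1)*(y^2 - 5*y + 6) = (y - 3)*(y - 1)*(y - 2)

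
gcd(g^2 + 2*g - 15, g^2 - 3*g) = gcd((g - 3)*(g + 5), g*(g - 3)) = g - 3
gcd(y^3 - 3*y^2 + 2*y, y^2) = y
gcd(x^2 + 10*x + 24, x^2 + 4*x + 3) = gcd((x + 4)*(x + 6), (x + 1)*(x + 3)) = 1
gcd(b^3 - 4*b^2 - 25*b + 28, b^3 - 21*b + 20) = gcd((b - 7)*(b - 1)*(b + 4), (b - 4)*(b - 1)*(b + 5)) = b - 1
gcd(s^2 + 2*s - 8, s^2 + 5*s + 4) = s + 4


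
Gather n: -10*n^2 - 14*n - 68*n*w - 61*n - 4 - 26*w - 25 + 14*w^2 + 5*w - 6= -10*n^2 + n*(-68*w - 75) + 14*w^2 - 21*w - 35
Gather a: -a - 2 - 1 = -a - 3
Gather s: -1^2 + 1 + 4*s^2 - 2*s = 4*s^2 - 2*s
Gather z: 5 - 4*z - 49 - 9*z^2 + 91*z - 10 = -9*z^2 + 87*z - 54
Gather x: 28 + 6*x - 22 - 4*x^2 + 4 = -4*x^2 + 6*x + 10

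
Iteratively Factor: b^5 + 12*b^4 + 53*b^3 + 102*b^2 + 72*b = (b + 2)*(b^4 + 10*b^3 + 33*b^2 + 36*b) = b*(b + 2)*(b^3 + 10*b^2 + 33*b + 36) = b*(b + 2)*(b + 3)*(b^2 + 7*b + 12) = b*(b + 2)*(b + 3)*(b + 4)*(b + 3)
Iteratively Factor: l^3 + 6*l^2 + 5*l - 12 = (l - 1)*(l^2 + 7*l + 12) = (l - 1)*(l + 4)*(l + 3)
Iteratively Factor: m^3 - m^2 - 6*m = (m - 3)*(m^2 + 2*m) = (m - 3)*(m + 2)*(m)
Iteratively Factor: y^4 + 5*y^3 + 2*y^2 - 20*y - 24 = (y + 2)*(y^3 + 3*y^2 - 4*y - 12) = (y + 2)*(y + 3)*(y^2 - 4) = (y + 2)^2*(y + 3)*(y - 2)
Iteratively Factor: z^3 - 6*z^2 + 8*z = (z - 4)*(z^2 - 2*z) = (z - 4)*(z - 2)*(z)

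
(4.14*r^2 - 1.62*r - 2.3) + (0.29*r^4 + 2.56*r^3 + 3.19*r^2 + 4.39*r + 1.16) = 0.29*r^4 + 2.56*r^3 + 7.33*r^2 + 2.77*r - 1.14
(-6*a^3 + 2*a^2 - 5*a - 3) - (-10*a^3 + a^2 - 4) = 4*a^3 + a^2 - 5*a + 1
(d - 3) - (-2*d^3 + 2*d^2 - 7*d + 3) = 2*d^3 - 2*d^2 + 8*d - 6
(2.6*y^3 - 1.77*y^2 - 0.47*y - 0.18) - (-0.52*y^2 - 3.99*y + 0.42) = 2.6*y^3 - 1.25*y^2 + 3.52*y - 0.6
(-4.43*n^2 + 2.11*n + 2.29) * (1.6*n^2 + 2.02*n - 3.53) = -7.088*n^4 - 5.5726*n^3 + 23.5641*n^2 - 2.8225*n - 8.0837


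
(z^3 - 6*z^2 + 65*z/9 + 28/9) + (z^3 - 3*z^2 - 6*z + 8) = 2*z^3 - 9*z^2 + 11*z/9 + 100/9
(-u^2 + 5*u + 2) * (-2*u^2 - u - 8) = 2*u^4 - 9*u^3 - u^2 - 42*u - 16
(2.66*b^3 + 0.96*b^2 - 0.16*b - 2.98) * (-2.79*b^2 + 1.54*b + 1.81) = -7.4214*b^5 + 1.418*b^4 + 6.7394*b^3 + 9.8054*b^2 - 4.8788*b - 5.3938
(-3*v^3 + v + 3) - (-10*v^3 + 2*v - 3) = 7*v^3 - v + 6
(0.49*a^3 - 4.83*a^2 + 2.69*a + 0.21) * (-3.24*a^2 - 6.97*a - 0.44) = -1.5876*a^5 + 12.2339*a^4 + 24.7339*a^3 - 17.3045*a^2 - 2.6473*a - 0.0924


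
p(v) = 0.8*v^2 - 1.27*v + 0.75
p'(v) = 1.6*v - 1.27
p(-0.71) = 2.05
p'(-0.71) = -2.41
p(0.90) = 0.26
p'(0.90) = 0.17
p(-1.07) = 3.02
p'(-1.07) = -2.98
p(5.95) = 21.52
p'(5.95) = 8.25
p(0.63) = 0.27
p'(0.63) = -0.26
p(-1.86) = 5.88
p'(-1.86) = -4.25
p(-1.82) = 5.71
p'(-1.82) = -4.18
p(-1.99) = 6.45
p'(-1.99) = -4.45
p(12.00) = 100.71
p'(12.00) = 17.93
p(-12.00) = 131.19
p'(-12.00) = -20.47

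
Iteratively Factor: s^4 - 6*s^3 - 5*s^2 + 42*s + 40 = (s - 5)*(s^3 - s^2 - 10*s - 8) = (s - 5)*(s + 2)*(s^2 - 3*s - 4) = (s - 5)*(s + 1)*(s + 2)*(s - 4)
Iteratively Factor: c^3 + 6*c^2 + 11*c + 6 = (c + 2)*(c^2 + 4*c + 3) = (c + 2)*(c + 3)*(c + 1)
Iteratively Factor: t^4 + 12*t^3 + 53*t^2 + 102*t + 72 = (t + 3)*(t^3 + 9*t^2 + 26*t + 24) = (t + 3)*(t + 4)*(t^2 + 5*t + 6) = (t + 2)*(t + 3)*(t + 4)*(t + 3)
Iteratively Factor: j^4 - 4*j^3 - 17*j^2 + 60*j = (j - 5)*(j^3 + j^2 - 12*j) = (j - 5)*(j + 4)*(j^2 - 3*j) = j*(j - 5)*(j + 4)*(j - 3)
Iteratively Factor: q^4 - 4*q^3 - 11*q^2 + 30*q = (q - 2)*(q^3 - 2*q^2 - 15*q) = (q - 2)*(q + 3)*(q^2 - 5*q) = q*(q - 2)*(q + 3)*(q - 5)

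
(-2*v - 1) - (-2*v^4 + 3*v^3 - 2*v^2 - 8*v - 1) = 2*v^4 - 3*v^3 + 2*v^2 + 6*v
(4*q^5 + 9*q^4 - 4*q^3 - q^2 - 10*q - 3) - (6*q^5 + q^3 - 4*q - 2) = -2*q^5 + 9*q^4 - 5*q^3 - q^2 - 6*q - 1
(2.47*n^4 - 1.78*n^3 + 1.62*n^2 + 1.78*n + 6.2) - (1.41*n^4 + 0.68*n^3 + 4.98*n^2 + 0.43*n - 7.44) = 1.06*n^4 - 2.46*n^3 - 3.36*n^2 + 1.35*n + 13.64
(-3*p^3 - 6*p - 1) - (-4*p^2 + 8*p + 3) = -3*p^3 + 4*p^2 - 14*p - 4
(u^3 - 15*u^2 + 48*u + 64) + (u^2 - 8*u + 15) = u^3 - 14*u^2 + 40*u + 79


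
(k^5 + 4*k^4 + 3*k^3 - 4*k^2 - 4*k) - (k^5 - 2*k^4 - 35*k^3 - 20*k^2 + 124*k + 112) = 6*k^4 + 38*k^3 + 16*k^2 - 128*k - 112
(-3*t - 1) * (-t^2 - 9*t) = 3*t^3 + 28*t^2 + 9*t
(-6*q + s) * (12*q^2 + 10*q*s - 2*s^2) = -72*q^3 - 48*q^2*s + 22*q*s^2 - 2*s^3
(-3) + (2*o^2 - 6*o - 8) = 2*o^2 - 6*o - 11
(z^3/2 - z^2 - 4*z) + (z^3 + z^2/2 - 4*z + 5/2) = 3*z^3/2 - z^2/2 - 8*z + 5/2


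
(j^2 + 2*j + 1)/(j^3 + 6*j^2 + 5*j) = (j + 1)/(j*(j + 5))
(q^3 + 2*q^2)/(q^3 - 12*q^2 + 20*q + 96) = q^2/(q^2 - 14*q + 48)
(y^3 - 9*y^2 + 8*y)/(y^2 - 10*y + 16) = y*(y - 1)/(y - 2)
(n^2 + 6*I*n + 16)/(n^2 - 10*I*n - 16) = (n + 8*I)/(n - 8*I)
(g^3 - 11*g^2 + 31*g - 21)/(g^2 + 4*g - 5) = (g^2 - 10*g + 21)/(g + 5)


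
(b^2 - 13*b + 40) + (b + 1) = b^2 - 12*b + 41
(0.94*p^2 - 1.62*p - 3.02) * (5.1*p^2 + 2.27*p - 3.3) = 4.794*p^4 - 6.1282*p^3 - 22.1814*p^2 - 1.5094*p + 9.966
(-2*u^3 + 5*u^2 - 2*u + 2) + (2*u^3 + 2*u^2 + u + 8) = 7*u^2 - u + 10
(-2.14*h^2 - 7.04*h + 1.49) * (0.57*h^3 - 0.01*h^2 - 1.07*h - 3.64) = -1.2198*h^5 - 3.9914*h^4 + 3.2095*h^3 + 15.3075*h^2 + 24.0313*h - 5.4236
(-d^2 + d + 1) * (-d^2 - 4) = d^4 - d^3 + 3*d^2 - 4*d - 4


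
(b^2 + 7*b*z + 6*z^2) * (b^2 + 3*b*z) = b^4 + 10*b^3*z + 27*b^2*z^2 + 18*b*z^3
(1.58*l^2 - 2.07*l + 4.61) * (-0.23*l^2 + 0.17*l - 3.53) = -0.3634*l^4 + 0.7447*l^3 - 6.9896*l^2 + 8.0908*l - 16.2733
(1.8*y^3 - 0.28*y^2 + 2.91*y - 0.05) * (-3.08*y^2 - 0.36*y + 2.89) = -5.544*y^5 + 0.2144*y^4 - 3.66*y^3 - 1.7028*y^2 + 8.4279*y - 0.1445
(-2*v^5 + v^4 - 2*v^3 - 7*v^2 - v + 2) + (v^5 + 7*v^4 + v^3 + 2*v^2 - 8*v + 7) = -v^5 + 8*v^4 - v^3 - 5*v^2 - 9*v + 9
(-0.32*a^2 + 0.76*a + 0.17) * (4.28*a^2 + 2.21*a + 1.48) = -1.3696*a^4 + 2.5456*a^3 + 1.9336*a^2 + 1.5005*a + 0.2516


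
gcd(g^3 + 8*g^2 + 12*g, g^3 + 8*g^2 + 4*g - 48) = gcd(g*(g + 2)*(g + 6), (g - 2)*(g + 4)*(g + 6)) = g + 6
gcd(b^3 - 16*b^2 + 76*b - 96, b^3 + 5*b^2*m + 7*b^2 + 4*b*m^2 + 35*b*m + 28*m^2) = 1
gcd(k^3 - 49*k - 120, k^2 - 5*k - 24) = k^2 - 5*k - 24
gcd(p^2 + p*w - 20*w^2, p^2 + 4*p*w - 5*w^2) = p + 5*w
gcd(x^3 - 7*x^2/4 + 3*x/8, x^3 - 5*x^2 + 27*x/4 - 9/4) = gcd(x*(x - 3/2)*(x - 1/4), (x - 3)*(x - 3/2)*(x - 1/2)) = x - 3/2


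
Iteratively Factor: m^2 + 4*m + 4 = (m + 2)*(m + 2)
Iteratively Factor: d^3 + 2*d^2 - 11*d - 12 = (d + 4)*(d^2 - 2*d - 3) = (d + 1)*(d + 4)*(d - 3)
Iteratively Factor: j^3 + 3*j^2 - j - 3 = (j + 3)*(j^2 - 1) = (j + 1)*(j + 3)*(j - 1)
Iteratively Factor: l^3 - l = (l)*(l^2 - 1) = l*(l - 1)*(l + 1)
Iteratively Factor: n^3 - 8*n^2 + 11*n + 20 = (n + 1)*(n^2 - 9*n + 20) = (n - 4)*(n + 1)*(n - 5)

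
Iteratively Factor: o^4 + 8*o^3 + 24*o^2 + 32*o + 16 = (o + 2)*(o^3 + 6*o^2 + 12*o + 8) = (o + 2)^2*(o^2 + 4*o + 4) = (o + 2)^3*(o + 2)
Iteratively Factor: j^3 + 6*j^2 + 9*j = (j + 3)*(j^2 + 3*j) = (j + 3)^2*(j)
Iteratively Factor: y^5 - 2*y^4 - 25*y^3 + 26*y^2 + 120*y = (y - 3)*(y^4 + y^3 - 22*y^2 - 40*y) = (y - 5)*(y - 3)*(y^3 + 6*y^2 + 8*y) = (y - 5)*(y - 3)*(y + 2)*(y^2 + 4*y) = y*(y - 5)*(y - 3)*(y + 2)*(y + 4)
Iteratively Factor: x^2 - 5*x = (x)*(x - 5)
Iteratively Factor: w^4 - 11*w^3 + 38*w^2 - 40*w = (w - 2)*(w^3 - 9*w^2 + 20*w) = w*(w - 2)*(w^2 - 9*w + 20) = w*(w - 5)*(w - 2)*(w - 4)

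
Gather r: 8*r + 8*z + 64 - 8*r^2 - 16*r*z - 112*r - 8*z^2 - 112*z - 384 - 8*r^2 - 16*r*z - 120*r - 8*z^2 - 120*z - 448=-16*r^2 + r*(-32*z - 224) - 16*z^2 - 224*z - 768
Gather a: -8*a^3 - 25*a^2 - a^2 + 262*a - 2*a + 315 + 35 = -8*a^3 - 26*a^2 + 260*a + 350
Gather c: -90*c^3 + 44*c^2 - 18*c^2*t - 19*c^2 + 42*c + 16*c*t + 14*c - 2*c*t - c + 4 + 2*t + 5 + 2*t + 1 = -90*c^3 + c^2*(25 - 18*t) + c*(14*t + 55) + 4*t + 10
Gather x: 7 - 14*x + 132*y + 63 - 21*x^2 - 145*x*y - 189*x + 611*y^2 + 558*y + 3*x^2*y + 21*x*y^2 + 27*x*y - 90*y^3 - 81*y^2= x^2*(3*y - 21) + x*(21*y^2 - 118*y - 203) - 90*y^3 + 530*y^2 + 690*y + 70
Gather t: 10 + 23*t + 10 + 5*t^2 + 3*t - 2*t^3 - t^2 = -2*t^3 + 4*t^2 + 26*t + 20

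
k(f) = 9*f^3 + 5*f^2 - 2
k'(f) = 27*f^2 + 10*f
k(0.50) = 0.38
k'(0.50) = 11.75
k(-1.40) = -16.90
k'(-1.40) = 38.92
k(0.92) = 9.24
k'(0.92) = 32.05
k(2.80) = 234.77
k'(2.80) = 239.68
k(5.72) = 1845.94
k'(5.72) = 940.60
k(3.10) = 314.17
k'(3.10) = 290.47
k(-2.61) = -127.96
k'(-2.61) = 157.83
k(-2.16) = -69.37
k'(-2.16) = 104.37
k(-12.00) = -14834.00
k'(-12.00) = 3768.00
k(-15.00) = -29252.00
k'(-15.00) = 5925.00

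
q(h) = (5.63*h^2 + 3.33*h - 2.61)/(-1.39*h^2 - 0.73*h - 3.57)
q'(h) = (2.78*h + 0.73)*(5.63*h^2 + 3.33*h - 2.61)/(-1.39*h^2 - 0.73*h - 3.57)^2 + (11.26*h + 3.33)/(-1.39*h^2 - 0.73*h - 3.57) = (0.518800000000001*h^2 - 47.454*h - 13.7934)/(1.9321*h^4 + 2.0294*h^3 + 10.4575*h^2 + 5.2122*h + 12.7449)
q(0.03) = 0.70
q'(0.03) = -1.18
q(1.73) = -2.22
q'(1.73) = -1.17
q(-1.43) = -0.77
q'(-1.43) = 1.91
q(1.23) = -1.52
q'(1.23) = -1.65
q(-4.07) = -3.26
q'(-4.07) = 0.34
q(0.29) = 0.30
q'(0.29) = -1.81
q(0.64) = -0.40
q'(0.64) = -2.07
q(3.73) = -3.44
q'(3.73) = -0.28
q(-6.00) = -3.66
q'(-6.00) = 0.12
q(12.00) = -3.99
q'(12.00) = -0.01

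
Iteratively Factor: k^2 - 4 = (k + 2)*(k - 2)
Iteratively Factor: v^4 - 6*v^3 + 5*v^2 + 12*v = (v)*(v^3 - 6*v^2 + 5*v + 12) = v*(v - 3)*(v^2 - 3*v - 4) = v*(v - 3)*(v + 1)*(v - 4)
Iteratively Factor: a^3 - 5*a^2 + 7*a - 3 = (a - 1)*(a^2 - 4*a + 3) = (a - 1)^2*(a - 3)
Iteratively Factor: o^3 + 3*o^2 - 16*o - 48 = (o + 4)*(o^2 - o - 12) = (o - 4)*(o + 4)*(o + 3)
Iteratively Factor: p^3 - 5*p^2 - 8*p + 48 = (p - 4)*(p^2 - p - 12) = (p - 4)^2*(p + 3)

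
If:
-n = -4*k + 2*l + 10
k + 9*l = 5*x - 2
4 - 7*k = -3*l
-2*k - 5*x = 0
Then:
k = 5/12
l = -13/36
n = -137/18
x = -1/6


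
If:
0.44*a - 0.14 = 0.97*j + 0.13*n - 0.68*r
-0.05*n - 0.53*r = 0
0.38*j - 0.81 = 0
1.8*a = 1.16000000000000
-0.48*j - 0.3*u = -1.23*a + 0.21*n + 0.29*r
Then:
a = 0.64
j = 2.13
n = -9.91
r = 0.93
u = 5.27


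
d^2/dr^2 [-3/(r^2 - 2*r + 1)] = -18/(r^4 - 4*r^3 + 6*r^2 - 4*r + 1)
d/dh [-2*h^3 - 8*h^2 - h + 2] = -6*h^2 - 16*h - 1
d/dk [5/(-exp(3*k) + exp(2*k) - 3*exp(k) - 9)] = (15*exp(2*k) - 10*exp(k) + 15)*exp(k)/(exp(3*k) - exp(2*k) + 3*exp(k) + 9)^2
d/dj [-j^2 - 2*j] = -2*j - 2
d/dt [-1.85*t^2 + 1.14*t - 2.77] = 1.14 - 3.7*t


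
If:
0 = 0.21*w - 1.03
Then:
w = 4.90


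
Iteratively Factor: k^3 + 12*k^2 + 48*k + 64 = (k + 4)*(k^2 + 8*k + 16) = (k + 4)^2*(k + 4)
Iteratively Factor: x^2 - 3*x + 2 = (x - 2)*(x - 1)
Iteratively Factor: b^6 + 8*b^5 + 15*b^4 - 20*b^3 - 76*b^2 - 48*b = (b + 2)*(b^5 + 6*b^4 + 3*b^3 - 26*b^2 - 24*b) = (b + 2)*(b + 4)*(b^4 + 2*b^3 - 5*b^2 - 6*b) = (b + 1)*(b + 2)*(b + 4)*(b^3 + b^2 - 6*b) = (b - 2)*(b + 1)*(b + 2)*(b + 4)*(b^2 + 3*b) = (b - 2)*(b + 1)*(b + 2)*(b + 3)*(b + 4)*(b)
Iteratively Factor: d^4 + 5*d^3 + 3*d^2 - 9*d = (d)*(d^3 + 5*d^2 + 3*d - 9) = d*(d - 1)*(d^2 + 6*d + 9) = d*(d - 1)*(d + 3)*(d + 3)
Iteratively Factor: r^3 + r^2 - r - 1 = (r + 1)*(r^2 - 1) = (r + 1)^2*(r - 1)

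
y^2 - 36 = (y - 6)*(y + 6)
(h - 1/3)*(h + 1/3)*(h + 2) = h^3 + 2*h^2 - h/9 - 2/9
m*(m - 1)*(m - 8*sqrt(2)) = m^3 - 8*sqrt(2)*m^2 - m^2 + 8*sqrt(2)*m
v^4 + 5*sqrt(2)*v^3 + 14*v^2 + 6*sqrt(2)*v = v*(v + sqrt(2))^2*(v + 3*sqrt(2))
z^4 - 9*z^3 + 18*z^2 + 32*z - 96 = (z - 4)^2*(z - 3)*(z + 2)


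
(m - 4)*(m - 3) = m^2 - 7*m + 12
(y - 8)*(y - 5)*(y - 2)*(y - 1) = y^4 - 16*y^3 + 81*y^2 - 146*y + 80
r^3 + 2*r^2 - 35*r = r*(r - 5)*(r + 7)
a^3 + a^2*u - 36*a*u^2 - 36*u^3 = (a - 6*u)*(a + u)*(a + 6*u)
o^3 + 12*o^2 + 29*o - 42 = (o - 1)*(o + 6)*(o + 7)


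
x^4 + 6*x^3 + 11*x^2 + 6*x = x*(x + 1)*(x + 2)*(x + 3)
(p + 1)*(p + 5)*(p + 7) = p^3 + 13*p^2 + 47*p + 35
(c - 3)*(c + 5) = c^2 + 2*c - 15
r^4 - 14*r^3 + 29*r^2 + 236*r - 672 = (r - 8)*(r - 7)*(r - 3)*(r + 4)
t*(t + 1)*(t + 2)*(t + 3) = t^4 + 6*t^3 + 11*t^2 + 6*t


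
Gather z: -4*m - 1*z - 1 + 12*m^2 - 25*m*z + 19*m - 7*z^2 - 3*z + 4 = 12*m^2 + 15*m - 7*z^2 + z*(-25*m - 4) + 3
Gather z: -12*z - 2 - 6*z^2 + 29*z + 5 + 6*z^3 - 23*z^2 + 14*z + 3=6*z^3 - 29*z^2 + 31*z + 6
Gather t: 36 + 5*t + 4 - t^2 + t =-t^2 + 6*t + 40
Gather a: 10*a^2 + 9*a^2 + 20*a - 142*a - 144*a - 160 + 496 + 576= 19*a^2 - 266*a + 912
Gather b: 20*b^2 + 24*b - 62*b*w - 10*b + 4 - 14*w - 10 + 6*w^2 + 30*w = 20*b^2 + b*(14 - 62*w) + 6*w^2 + 16*w - 6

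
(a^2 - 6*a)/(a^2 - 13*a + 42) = a/(a - 7)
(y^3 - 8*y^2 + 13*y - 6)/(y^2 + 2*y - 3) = (y^2 - 7*y + 6)/(y + 3)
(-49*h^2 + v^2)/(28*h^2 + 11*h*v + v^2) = (-7*h + v)/(4*h + v)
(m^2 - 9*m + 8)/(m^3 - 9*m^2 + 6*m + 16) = (m - 1)/(m^2 - m - 2)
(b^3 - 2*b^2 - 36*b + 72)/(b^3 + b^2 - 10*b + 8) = (b^2 - 36)/(b^2 + 3*b - 4)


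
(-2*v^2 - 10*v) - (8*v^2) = -10*v^2 - 10*v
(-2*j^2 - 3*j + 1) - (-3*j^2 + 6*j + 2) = j^2 - 9*j - 1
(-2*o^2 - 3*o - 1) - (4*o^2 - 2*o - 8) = -6*o^2 - o + 7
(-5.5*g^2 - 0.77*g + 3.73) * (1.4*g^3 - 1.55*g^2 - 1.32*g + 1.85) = -7.7*g^5 + 7.447*g^4 + 13.6755*g^3 - 14.9401*g^2 - 6.3481*g + 6.9005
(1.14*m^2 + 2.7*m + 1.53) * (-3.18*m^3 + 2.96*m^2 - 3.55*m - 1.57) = -3.6252*m^5 - 5.2116*m^4 - 0.9204*m^3 - 6.846*m^2 - 9.6705*m - 2.4021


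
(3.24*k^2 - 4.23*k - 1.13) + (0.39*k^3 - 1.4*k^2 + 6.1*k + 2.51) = 0.39*k^3 + 1.84*k^2 + 1.87*k + 1.38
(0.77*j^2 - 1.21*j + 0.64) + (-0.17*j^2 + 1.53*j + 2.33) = 0.6*j^2 + 0.32*j + 2.97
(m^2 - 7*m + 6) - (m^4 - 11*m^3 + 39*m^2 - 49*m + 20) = -m^4 + 11*m^3 - 38*m^2 + 42*m - 14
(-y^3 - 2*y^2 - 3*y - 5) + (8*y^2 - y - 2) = -y^3 + 6*y^2 - 4*y - 7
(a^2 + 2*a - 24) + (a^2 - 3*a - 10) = 2*a^2 - a - 34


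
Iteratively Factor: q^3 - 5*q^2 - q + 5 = (q - 1)*(q^2 - 4*q - 5) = (q - 5)*(q - 1)*(q + 1)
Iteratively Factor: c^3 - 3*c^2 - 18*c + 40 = (c - 5)*(c^2 + 2*c - 8) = (c - 5)*(c + 4)*(c - 2)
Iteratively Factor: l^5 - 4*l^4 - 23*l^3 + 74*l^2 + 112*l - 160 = (l - 1)*(l^4 - 3*l^3 - 26*l^2 + 48*l + 160) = (l - 1)*(l + 2)*(l^3 - 5*l^2 - 16*l + 80) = (l - 1)*(l + 2)*(l + 4)*(l^2 - 9*l + 20) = (l - 4)*(l - 1)*(l + 2)*(l + 4)*(l - 5)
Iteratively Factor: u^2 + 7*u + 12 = (u + 4)*(u + 3)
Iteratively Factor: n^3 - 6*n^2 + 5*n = (n - 1)*(n^2 - 5*n) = n*(n - 1)*(n - 5)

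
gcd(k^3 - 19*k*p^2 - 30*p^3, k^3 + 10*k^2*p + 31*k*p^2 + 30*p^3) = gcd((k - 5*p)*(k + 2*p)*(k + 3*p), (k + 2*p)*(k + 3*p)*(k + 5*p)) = k^2 + 5*k*p + 6*p^2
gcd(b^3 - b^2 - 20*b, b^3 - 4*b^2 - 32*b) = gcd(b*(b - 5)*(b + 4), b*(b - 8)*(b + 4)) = b^2 + 4*b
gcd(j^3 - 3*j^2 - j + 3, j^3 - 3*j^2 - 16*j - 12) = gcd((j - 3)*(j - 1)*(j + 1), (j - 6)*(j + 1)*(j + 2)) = j + 1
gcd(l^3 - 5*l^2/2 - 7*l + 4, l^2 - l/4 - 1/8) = l - 1/2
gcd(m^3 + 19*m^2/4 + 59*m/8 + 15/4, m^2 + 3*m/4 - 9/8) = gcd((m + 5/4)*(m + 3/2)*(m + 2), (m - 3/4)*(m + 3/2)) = m + 3/2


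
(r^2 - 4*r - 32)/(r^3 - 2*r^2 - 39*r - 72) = (r + 4)/(r^2 + 6*r + 9)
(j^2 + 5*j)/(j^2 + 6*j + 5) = j/(j + 1)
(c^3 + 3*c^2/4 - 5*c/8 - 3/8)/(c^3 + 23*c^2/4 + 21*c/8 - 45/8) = (2*c^2 + 3*c + 1)/(2*c^2 + 13*c + 15)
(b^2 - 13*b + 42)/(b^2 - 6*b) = (b - 7)/b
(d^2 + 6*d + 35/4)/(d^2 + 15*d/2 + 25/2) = (d + 7/2)/(d + 5)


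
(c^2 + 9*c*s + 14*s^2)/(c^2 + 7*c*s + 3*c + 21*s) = (c + 2*s)/(c + 3)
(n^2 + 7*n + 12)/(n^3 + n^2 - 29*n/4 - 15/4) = 4*(n + 4)/(4*n^2 - 8*n - 5)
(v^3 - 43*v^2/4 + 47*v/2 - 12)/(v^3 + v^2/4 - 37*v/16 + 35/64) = 16*(4*v^3 - 43*v^2 + 94*v - 48)/(64*v^3 + 16*v^2 - 148*v + 35)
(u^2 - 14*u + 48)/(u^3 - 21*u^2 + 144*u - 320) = (u - 6)/(u^2 - 13*u + 40)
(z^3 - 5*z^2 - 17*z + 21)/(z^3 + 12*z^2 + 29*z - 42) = (z^2 - 4*z - 21)/(z^2 + 13*z + 42)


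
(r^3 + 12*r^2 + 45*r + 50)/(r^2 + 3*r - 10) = (r^2 + 7*r + 10)/(r - 2)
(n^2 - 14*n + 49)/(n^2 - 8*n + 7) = (n - 7)/(n - 1)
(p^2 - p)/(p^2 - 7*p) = (p - 1)/(p - 7)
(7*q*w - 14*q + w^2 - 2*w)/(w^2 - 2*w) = (7*q + w)/w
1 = 1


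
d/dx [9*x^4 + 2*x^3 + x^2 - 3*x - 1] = 36*x^3 + 6*x^2 + 2*x - 3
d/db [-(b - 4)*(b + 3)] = 1 - 2*b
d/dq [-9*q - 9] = -9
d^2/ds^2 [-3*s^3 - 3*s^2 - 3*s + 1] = -18*s - 6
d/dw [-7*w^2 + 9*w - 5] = 9 - 14*w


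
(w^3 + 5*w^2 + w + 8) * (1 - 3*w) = -3*w^4 - 14*w^3 + 2*w^2 - 23*w + 8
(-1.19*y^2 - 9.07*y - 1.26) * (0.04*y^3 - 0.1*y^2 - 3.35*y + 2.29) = -0.0476*y^5 - 0.2438*y^4 + 4.8431*y^3 + 27.7854*y^2 - 16.5493*y - 2.8854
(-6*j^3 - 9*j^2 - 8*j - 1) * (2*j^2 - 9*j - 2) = -12*j^5 + 36*j^4 + 77*j^3 + 88*j^2 + 25*j + 2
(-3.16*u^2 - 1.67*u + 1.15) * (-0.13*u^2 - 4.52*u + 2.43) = 0.4108*u^4 + 14.5003*u^3 - 0.279900000000001*u^2 - 9.2561*u + 2.7945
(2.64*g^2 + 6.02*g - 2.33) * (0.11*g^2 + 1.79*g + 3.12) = 0.2904*g^4 + 5.3878*g^3 + 18.7563*g^2 + 14.6117*g - 7.2696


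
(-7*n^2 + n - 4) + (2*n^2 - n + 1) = -5*n^2 - 3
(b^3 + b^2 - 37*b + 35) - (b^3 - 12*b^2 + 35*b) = 13*b^2 - 72*b + 35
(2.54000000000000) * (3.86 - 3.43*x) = 9.8044 - 8.7122*x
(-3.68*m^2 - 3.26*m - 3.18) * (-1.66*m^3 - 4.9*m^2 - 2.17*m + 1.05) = 6.1088*m^5 + 23.4436*m^4 + 29.2384*m^3 + 18.7922*m^2 + 3.4776*m - 3.339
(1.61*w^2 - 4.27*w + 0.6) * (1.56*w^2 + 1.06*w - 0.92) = 2.5116*w^4 - 4.9546*w^3 - 5.0714*w^2 + 4.5644*w - 0.552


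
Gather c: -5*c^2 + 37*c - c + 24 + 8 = -5*c^2 + 36*c + 32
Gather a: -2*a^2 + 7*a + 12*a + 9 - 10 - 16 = -2*a^2 + 19*a - 17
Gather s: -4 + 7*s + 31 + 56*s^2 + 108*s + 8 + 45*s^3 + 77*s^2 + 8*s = 45*s^3 + 133*s^2 + 123*s + 35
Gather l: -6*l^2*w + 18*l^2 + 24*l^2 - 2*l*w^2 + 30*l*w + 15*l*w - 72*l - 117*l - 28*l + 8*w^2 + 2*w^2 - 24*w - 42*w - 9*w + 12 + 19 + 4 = l^2*(42 - 6*w) + l*(-2*w^2 + 45*w - 217) + 10*w^2 - 75*w + 35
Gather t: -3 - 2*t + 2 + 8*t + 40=6*t + 39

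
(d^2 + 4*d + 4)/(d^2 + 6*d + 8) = (d + 2)/(d + 4)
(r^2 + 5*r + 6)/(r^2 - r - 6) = (r + 3)/(r - 3)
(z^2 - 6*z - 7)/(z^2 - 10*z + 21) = (z + 1)/(z - 3)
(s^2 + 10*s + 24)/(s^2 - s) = (s^2 + 10*s + 24)/(s*(s - 1))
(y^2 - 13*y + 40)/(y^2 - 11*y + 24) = (y - 5)/(y - 3)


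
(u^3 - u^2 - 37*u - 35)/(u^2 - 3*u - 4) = (u^2 - 2*u - 35)/(u - 4)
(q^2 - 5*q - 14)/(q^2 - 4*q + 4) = (q^2 - 5*q - 14)/(q^2 - 4*q + 4)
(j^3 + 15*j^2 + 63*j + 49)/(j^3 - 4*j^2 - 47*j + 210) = (j^2 + 8*j + 7)/(j^2 - 11*j + 30)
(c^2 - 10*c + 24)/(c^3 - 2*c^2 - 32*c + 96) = (c - 6)/(c^2 + 2*c - 24)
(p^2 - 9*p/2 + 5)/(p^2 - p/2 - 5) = (p - 2)/(p + 2)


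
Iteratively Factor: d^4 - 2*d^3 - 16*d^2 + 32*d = (d)*(d^3 - 2*d^2 - 16*d + 32) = d*(d - 4)*(d^2 + 2*d - 8) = d*(d - 4)*(d + 4)*(d - 2)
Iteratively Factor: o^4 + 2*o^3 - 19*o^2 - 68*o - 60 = (o + 2)*(o^3 - 19*o - 30) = (o - 5)*(o + 2)*(o^2 + 5*o + 6) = (o - 5)*(o + 2)*(o + 3)*(o + 2)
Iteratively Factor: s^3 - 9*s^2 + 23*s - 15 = (s - 5)*(s^2 - 4*s + 3) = (s - 5)*(s - 1)*(s - 3)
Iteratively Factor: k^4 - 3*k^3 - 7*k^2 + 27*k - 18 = (k - 1)*(k^3 - 2*k^2 - 9*k + 18) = (k - 1)*(k + 3)*(k^2 - 5*k + 6) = (k - 2)*(k - 1)*(k + 3)*(k - 3)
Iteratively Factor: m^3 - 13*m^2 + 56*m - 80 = (m - 4)*(m^2 - 9*m + 20) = (m - 5)*(m - 4)*(m - 4)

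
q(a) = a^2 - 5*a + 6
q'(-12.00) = -29.00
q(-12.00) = 210.00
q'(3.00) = 1.00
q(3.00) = 0.00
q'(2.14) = -0.72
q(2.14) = -0.12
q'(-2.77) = -10.54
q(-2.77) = 27.52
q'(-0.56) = -6.12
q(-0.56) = 9.11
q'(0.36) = -4.28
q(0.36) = 4.33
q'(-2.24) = -9.48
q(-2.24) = 22.22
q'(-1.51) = -8.02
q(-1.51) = 15.83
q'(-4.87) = -14.74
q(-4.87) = 54.07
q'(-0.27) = -5.54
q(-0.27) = 7.42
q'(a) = 2*a - 5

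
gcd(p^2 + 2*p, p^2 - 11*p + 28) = 1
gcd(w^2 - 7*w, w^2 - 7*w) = w^2 - 7*w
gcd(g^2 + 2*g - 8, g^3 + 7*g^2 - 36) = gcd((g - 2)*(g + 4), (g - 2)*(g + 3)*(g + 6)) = g - 2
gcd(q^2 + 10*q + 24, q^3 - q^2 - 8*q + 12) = 1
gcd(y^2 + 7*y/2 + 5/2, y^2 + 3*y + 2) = y + 1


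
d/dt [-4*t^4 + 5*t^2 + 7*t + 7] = -16*t^3 + 10*t + 7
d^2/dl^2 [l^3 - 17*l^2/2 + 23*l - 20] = 6*l - 17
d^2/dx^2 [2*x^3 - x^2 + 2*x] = 12*x - 2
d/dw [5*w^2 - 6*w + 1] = 10*w - 6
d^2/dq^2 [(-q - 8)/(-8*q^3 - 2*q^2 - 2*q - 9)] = 4*(2*(q + 8)*(12*q^2 + 2*q + 1)^2 - (12*q^2 + 2*q + (q + 8)*(12*q + 1) + 1)*(8*q^3 + 2*q^2 + 2*q + 9))/(8*q^3 + 2*q^2 + 2*q + 9)^3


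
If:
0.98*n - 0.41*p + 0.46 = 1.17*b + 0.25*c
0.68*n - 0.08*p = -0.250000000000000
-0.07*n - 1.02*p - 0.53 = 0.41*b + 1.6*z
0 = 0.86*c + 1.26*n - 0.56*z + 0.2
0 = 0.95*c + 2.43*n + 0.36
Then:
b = 0.30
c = 1.09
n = -0.57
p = -1.76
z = 0.74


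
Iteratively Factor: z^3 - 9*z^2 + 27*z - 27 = (z - 3)*(z^2 - 6*z + 9) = (z - 3)^2*(z - 3)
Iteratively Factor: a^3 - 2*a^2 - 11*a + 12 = (a - 4)*(a^2 + 2*a - 3) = (a - 4)*(a - 1)*(a + 3)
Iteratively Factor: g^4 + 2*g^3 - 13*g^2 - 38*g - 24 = (g + 2)*(g^3 - 13*g - 12) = (g + 1)*(g + 2)*(g^2 - g - 12) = (g + 1)*(g + 2)*(g + 3)*(g - 4)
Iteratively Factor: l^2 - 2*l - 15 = (l + 3)*(l - 5)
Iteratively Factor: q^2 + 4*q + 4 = (q + 2)*(q + 2)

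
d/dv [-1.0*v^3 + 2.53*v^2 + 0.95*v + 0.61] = -3.0*v^2 + 5.06*v + 0.95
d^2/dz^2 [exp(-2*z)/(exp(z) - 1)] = 4*exp(-2*z)/(exp(z) - 1) + 5/(exp(z) - 1)^3 - 3*exp(-z)/(exp(z) - 1)^3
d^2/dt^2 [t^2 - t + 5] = 2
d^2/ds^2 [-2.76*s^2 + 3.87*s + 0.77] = -5.52000000000000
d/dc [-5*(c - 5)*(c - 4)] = 45 - 10*c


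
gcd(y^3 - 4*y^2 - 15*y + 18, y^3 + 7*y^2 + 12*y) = y + 3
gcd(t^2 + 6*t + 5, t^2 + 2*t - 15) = t + 5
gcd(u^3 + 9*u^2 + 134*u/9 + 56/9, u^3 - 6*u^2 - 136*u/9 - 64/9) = u^2 + 2*u + 8/9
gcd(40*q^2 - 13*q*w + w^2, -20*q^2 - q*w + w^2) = 5*q - w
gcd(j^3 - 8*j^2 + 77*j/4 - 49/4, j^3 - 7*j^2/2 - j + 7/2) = j^2 - 9*j/2 + 7/2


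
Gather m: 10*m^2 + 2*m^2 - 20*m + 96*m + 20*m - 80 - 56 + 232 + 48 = 12*m^2 + 96*m + 144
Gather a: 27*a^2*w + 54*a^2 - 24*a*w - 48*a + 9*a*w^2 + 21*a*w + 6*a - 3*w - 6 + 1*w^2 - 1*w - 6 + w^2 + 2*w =a^2*(27*w + 54) + a*(9*w^2 - 3*w - 42) + 2*w^2 - 2*w - 12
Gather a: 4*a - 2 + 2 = 4*a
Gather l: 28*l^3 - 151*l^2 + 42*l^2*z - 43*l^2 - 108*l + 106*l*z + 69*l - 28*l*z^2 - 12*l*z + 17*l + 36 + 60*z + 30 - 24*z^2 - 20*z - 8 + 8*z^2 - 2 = 28*l^3 + l^2*(42*z - 194) + l*(-28*z^2 + 94*z - 22) - 16*z^2 + 40*z + 56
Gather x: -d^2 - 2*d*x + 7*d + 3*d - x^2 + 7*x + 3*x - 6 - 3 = -d^2 + 10*d - x^2 + x*(10 - 2*d) - 9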